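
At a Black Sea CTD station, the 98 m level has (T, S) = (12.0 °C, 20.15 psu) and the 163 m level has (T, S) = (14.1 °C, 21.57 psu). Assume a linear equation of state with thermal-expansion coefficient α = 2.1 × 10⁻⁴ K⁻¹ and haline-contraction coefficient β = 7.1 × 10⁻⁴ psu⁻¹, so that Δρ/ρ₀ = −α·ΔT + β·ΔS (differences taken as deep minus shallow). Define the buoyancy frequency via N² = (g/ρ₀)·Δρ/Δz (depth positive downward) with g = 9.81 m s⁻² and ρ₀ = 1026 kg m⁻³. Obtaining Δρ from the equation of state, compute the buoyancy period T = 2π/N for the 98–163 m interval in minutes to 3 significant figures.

ΔT = +2.1 K, ΔS = +1.42 psu (deep − shallow).
Δρ/ρ₀ = −αΔT + βΔS = -4.41 × 10⁻⁴ + 1.0082 × 10⁻³ = 5.672 × 10⁻⁴, so Δρ ≈ 0.5819 kg m⁻³.
N² = (g/ρ₀)·Δρ/Δz = g·(Δρ/ρ₀)/Δz = 9.81 × 5.672 × 10⁻⁴ / 65 = 8.5604 × 10⁻⁵ s⁻².
N = √(8.5604 × 10⁻⁵) = 9.2522 × 10⁻³ rad s⁻¹ → T = 2π/N = 679.10 s = 11.318 min ≈ 11.3 min.

11.3 min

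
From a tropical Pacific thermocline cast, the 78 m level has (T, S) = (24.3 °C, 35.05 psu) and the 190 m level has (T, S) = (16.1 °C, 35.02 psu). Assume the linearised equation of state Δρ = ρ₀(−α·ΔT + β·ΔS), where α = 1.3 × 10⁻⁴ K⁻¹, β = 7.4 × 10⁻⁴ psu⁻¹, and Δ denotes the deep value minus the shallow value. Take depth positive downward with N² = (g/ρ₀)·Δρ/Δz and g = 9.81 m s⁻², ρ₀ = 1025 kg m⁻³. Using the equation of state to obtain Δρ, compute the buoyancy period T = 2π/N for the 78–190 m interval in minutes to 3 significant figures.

ΔT = -8.2 K, ΔS = -0.03 psu (deep − shallow).
Δρ/ρ₀ = −αΔT + βΔS = 1.066 × 10⁻³ − 2.22 × 10⁻⁵ = 1.0438 × 10⁻³, so Δρ ≈ 1.070 kg m⁻³.
N² = (g/ρ₀)·Δρ/Δz = g·(Δρ/ρ₀)/Δz = 9.81 × 1.0438 × 10⁻³ / 112 = 9.1426 × 10⁻⁵ s⁻².
N = √(9.1426 × 10⁻⁵) = 9.5617 × 10⁻³ rad s⁻¹ → T = 2π/N = 657.12 s = 10.952 min ≈ 11.0 min.

11.0 min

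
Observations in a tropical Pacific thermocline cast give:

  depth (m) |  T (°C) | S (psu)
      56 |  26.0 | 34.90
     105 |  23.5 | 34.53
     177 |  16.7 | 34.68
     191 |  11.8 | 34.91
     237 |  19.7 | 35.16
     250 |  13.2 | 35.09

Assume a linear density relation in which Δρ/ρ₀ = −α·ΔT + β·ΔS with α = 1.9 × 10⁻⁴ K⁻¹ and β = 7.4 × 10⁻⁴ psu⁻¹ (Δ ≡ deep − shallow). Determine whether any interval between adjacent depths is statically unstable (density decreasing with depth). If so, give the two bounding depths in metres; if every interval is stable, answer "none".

Evaluate Δρ/ρ₀ = −αΔT + βΔS across each adjacent pair:
  56–105 m: −αΔT+βΔS = −(1.9 × 10⁻⁴)(-2.5)+(7.4 × 10⁻⁴)(-0.37) = 2.0 × 10⁻⁴ → stable
  105–177 m: −αΔT+βΔS = −(1.9 × 10⁻⁴)(-6.8)+(7.4 × 10⁻⁴)(+0.15) = 1.4 × 10⁻³ → stable
  177–191 m: −αΔT+βΔS = −(1.9 × 10⁻⁴)(-4.9)+(7.4 × 10⁻⁴)(+0.23) = 1.1 × 10⁻³ → stable
  191–237 m: −αΔT+βΔS = −(1.9 × 10⁻⁴)(+7.9)+(7.4 × 10⁻⁴)(+0.25) = -1.3 × 10⁻³ → UNSTABLE
  237–250 m: −αΔT+βΔS = −(1.9 × 10⁻⁴)(-6.5)+(7.4 × 10⁻⁴)(-0.07) = 1.2 × 10⁻³ → stable
The 191–237 m interval has Δρ < 0: lighter water underlies denser water.

191–237 m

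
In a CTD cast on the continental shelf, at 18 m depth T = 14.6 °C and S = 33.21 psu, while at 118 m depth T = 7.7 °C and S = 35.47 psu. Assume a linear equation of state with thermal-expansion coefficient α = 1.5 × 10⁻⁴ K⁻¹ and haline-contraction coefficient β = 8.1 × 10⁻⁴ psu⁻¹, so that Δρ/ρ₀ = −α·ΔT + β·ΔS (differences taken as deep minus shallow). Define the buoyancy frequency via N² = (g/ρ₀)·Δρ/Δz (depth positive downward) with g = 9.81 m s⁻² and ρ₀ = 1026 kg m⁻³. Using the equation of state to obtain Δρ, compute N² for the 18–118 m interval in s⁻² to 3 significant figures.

ΔT = -6.9 K, ΔS = +2.26 psu (deep − shallow).
Δρ/ρ₀ = −αΔT + βΔS = 1.035 × 10⁻³ + 1.8306 × 10⁻³ = 2.8656 × 10⁻³, so Δρ ≈ 2.940 kg m⁻³.
N² = (g/ρ₀)·Δρ/Δz = g·(Δρ/ρ₀)/Δz = 9.81 × 2.8656 × 10⁻³ / 100 = 2.8112 × 10⁻⁴ s⁻² ≈ 2.81 × 10⁻⁴ s⁻².

2.81 × 10⁻⁴ s⁻²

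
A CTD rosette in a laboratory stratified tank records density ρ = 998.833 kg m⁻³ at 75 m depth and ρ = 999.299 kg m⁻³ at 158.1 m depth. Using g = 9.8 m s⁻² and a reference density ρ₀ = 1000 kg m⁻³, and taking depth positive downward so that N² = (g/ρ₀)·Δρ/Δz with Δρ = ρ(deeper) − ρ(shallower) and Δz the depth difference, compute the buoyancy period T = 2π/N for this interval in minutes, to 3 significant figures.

Δρ = 999.299 − 998.833 = 0.466 kg m⁻³ over Δz = 158.1 − 75 = 83.1 m.
N² = (9.8/1000) × (0.466/83.1) = 5.4955 × 10⁻⁵ s⁻².
N = √(5.4955 × 10⁻⁵) = 7.4132 × 10⁻³ rad s⁻¹, so T = 2π/N = 847.57 s = 14.126 min ≈ 14.1 min.

14.1 min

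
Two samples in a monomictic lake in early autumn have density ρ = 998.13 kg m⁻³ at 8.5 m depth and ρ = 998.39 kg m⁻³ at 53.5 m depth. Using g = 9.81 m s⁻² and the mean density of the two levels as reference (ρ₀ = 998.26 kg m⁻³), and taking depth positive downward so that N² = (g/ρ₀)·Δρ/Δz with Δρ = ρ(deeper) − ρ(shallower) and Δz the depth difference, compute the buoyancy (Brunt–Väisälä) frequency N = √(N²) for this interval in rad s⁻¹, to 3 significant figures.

7.54 × 10⁻³ rad s⁻¹

Δρ = 998.39 − 998.13 = 0.26 kg m⁻³ over Δz = 53.5 − 8.5 = 45 m.
N² = (9.81/998.26) × (0.26/45) = 5.6779 × 10⁻⁵ s⁻².
N = √(5.6779 × 10⁻⁵) = 7.5352 × 10⁻³ rad s⁻¹ ≈ 7.54 × 10⁻³ rad s⁻¹.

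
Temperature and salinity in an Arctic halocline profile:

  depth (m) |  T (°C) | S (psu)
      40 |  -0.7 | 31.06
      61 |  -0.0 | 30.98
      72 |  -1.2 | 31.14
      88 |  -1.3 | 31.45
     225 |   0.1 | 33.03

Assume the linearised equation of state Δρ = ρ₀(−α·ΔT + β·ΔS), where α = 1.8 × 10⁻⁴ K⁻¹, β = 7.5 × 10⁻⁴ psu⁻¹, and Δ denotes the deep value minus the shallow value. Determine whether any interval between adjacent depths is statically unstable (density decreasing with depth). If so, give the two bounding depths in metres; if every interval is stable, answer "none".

Evaluate Δρ/ρ₀ = −αΔT + βΔS across each adjacent pair:
  40–61 m: −αΔT+βΔS = −(1.8 × 10⁻⁴)(+0.7)+(7.5 × 10⁻⁴)(-0.08) = -1.9 × 10⁻⁴ → UNSTABLE
  61–72 m: −αΔT+βΔS = −(1.8 × 10⁻⁴)(-1.2)+(7.5 × 10⁻⁴)(+0.16) = 3.4 × 10⁻⁴ → stable
  72–88 m: −αΔT+βΔS = −(1.8 × 10⁻⁴)(-0.1)+(7.5 × 10⁻⁴)(+0.31) = 2.5 × 10⁻⁴ → stable
  88–225 m: −αΔT+βΔS = −(1.8 × 10⁻⁴)(+1.4)+(7.5 × 10⁻⁴)(+1.58) = 9.3 × 10⁻⁴ → stable
The 40–61 m interval has Δρ < 0: lighter water underlies denser water.

40–61 m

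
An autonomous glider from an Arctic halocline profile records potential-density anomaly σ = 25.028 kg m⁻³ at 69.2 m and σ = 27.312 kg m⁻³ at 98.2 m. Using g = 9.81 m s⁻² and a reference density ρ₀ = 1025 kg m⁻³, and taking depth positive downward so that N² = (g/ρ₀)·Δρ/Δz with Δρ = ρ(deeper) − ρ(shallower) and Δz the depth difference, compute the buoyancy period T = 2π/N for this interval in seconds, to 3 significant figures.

Δρ = 1027.312 − 1025.028 = 2.284 kg m⁻³ over Δz = 98.2 − 69.2 = 29 m.
N² = (9.81/1025) × (2.284/29) = 7.5378 × 10⁻⁴ s⁻².
N = √(7.5378 × 10⁻⁴) = 0.027455 rad s⁻¹, so T = 2π/N = 228.85 s ≈ 229 s.

229 s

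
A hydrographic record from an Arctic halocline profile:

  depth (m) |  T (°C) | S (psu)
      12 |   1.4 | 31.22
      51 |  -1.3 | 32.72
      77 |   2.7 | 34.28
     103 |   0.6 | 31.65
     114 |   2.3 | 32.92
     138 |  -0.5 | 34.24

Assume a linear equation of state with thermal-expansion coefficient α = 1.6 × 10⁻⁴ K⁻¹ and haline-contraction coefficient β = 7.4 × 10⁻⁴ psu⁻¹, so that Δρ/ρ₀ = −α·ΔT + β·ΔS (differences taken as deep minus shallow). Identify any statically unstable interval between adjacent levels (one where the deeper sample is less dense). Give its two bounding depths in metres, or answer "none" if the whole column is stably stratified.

77–103 m

Evaluate Δρ/ρ₀ = −αΔT + βΔS across each adjacent pair:
  12–51 m: −αΔT+βΔS = −(1.6 × 10⁻⁴)(-2.7)+(7.4 × 10⁻⁴)(+1.50) = 1.5 × 10⁻³ → stable
  51–77 m: −αΔT+βΔS = −(1.6 × 10⁻⁴)(+4.0)+(7.4 × 10⁻⁴)(+1.56) = 5.1 × 10⁻⁴ → stable
  77–103 m: −αΔT+βΔS = −(1.6 × 10⁻⁴)(-2.1)+(7.4 × 10⁻⁴)(-2.63) = -1.6 × 10⁻³ → UNSTABLE
  103–114 m: −αΔT+βΔS = −(1.6 × 10⁻⁴)(+1.7)+(7.4 × 10⁻⁴)(+1.27) = 6.7 × 10⁻⁴ → stable
  114–138 m: −αΔT+βΔS = −(1.6 × 10⁻⁴)(-2.8)+(7.4 × 10⁻⁴)(+1.32) = 1.4 × 10⁻³ → stable
The 77–103 m interval has Δρ < 0: lighter water underlies denser water.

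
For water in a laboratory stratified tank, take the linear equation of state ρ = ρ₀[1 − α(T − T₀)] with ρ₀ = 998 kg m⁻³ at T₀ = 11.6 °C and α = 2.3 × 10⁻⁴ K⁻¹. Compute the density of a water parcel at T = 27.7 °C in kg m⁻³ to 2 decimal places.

T − T₀ = +16.1 K.
Bracket = 1 − α·(+16.1) = 1 + (-3.703 × 10⁻³) = 0.9962970.
ρ = 998 × 0.9962970 = 994.30 kg m⁻³.

994.30 kg m⁻³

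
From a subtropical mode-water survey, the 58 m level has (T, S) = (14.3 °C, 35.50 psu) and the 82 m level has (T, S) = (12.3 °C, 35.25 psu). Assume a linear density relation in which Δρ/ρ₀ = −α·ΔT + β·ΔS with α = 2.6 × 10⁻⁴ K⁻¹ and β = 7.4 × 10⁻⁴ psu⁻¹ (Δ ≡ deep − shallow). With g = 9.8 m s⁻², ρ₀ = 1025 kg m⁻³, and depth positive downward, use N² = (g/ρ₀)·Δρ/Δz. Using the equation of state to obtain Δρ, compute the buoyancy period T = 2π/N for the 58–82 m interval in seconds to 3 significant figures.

537 s

ΔT = -2.0 K, ΔS = -0.25 psu (deep − shallow).
Δρ/ρ₀ = −αΔT + βΔS = 5.20 × 10⁻⁴ − 1.85 × 10⁻⁴ = 3.35 × 10⁻⁴, so Δρ ≈ 0.3434 kg m⁻³.
N² = (g/ρ₀)·Δρ/Δz = g·(Δρ/ρ₀)/Δz = 9.8 × 3.35 × 10⁻⁴ / 24 = 1.3679 × 10⁻⁴ s⁻².
N = √(1.3679 × 10⁻⁴) = 0.011696 rad s⁻¹ → T = 2π/N = 537.21 s ≈ 537 s.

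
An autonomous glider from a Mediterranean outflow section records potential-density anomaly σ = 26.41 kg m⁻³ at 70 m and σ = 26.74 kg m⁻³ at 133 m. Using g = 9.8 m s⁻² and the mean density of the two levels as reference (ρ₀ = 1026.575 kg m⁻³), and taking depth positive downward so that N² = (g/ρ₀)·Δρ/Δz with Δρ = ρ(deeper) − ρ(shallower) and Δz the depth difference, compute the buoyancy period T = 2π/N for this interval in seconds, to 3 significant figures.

Δρ = 1026.74 − 1026.41 = 0.33 kg m⁻³ over Δz = 133 − 70 = 63 m.
N² = (9.8/1026.575) × (0.33/63) = 5.0004 × 10⁻⁵ s⁻².
N = √(5.0004 × 10⁻⁵) = 7.0714 × 10⁻³ rad s⁻¹, so T = 2π/N = 888.53 s ≈ 889 s.

889 s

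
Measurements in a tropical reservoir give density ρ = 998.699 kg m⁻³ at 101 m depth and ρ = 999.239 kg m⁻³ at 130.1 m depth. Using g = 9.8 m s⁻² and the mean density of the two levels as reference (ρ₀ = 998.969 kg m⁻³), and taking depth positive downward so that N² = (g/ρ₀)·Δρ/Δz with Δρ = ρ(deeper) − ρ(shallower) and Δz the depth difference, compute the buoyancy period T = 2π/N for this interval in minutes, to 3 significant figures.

7.76 min

Δρ = 999.239 − 998.699 = 0.540 kg m⁻³ over Δz = 130.1 − 101 = 29.1 m.
N² = (9.8/998.969) × (0.540/29.1) = 1.8204 × 10⁻⁴ s⁻².
N = √(1.8204 × 10⁻⁴) = 0.013492 rad s⁻¹, so T = 2π/N = 465.70 s = 7.7617 min ≈ 7.76 min.
N² > 0, so the interval is statically stable.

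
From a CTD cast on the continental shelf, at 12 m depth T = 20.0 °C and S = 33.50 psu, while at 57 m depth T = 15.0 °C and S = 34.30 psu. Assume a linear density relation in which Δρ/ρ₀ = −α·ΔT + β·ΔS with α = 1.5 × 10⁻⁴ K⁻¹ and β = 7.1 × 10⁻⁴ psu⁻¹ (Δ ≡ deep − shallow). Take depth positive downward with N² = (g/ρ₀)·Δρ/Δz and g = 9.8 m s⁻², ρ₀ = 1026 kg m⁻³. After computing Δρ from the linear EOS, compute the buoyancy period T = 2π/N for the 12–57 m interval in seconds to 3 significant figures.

ΔT = -5.0 K, ΔS = +0.80 psu (deep − shallow).
Δρ/ρ₀ = −αΔT + βΔS = 7.50 × 10⁻⁴ + 5.68 × 10⁻⁴ = 1.318 × 10⁻³, so Δρ ≈ 1.352 kg m⁻³.
N² = (g/ρ₀)·Δρ/Δz = g·(Δρ/ρ₀)/Δz = 9.8 × 1.318 × 10⁻³ / 45 = 2.8703 × 10⁻⁴ s⁻².
N = √(2.8703 × 10⁻⁴) = 0.016942 rad s⁻¹ → T = 2π/N = 370.86 s ≈ 371 s.

371 s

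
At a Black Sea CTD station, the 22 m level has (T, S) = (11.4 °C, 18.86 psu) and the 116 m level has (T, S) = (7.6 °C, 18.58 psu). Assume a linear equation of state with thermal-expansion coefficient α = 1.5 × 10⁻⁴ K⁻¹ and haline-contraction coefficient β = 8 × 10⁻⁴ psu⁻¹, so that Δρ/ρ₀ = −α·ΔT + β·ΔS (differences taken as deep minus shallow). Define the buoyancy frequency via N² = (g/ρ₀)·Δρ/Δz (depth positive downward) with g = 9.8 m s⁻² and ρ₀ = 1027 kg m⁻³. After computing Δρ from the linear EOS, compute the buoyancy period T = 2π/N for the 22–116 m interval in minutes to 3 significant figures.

17.4 min

ΔT = -3.8 K, ΔS = -0.28 psu (deep − shallow).
Δρ/ρ₀ = −αΔT + βΔS = 5.70 × 10⁻⁴ − 2.24 × 10⁻⁴ = 3.46 × 10⁻⁴, so Δρ ≈ 0.3553 kg m⁻³.
N² = (g/ρ₀)·Δρ/Δz = g·(Δρ/ρ₀)/Δz = 9.8 × 3.46 × 10⁻⁴ / 94 = 3.6072 × 10⁻⁵ s⁻².
N = √(3.6072 × 10⁻⁵) = 6.0060 × 10⁻³ rad s⁻¹ → T = 2π/N = 1.0462 × 10³ s = 17.437 min ≈ 17.4 min.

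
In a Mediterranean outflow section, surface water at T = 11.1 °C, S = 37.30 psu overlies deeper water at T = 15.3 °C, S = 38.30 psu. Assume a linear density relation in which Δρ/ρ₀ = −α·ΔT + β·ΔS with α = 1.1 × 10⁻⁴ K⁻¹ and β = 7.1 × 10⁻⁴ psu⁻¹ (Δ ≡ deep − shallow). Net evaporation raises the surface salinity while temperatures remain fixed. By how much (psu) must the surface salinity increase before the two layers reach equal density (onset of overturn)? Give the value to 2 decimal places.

Neutral buoyancy requires −α(T_deep − T_surf) + β(S_deep − S_surf′) = 0.
S_surf′ = S_deep − (α/β)·ΔT = 38.30 − (1.1 × 10⁻⁴/7.1 × 10⁻⁴)·(+4.2) = 37.6493 psu.
Increase required: 37.6493 − 37.30 = 0.3493 psu.

0.35 psu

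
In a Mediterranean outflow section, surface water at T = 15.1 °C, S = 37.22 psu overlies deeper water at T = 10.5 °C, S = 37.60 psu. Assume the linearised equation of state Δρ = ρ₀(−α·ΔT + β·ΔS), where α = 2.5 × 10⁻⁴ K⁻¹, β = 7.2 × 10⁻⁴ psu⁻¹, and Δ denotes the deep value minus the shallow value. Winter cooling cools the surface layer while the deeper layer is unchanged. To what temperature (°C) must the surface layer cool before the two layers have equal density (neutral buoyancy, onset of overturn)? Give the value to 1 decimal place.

Neutral buoyancy requires Δρ = 0, i.e. −α(T_deep − T_surf′) + β(S_deep − S_surf) = 0.
T_surf′ = T_deep − (β/α)·ΔS = 10.5 − (7.2 × 10⁻⁴/2.5 × 10⁻⁴)·(+0.38) = 9.406 °C.
Cooling required: 15.1 − (9.406) = 5.694 °C.

9.4 °C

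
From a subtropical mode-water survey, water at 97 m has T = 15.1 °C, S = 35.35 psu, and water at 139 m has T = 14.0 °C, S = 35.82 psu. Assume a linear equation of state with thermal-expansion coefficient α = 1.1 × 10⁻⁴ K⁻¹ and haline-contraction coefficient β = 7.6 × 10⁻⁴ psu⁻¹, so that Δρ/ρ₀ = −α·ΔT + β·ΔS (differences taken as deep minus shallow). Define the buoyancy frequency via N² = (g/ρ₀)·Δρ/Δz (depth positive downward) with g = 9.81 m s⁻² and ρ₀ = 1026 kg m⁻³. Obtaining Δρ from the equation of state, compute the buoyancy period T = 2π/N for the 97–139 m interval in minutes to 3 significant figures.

9.91 min

ΔT = -1.1 K, ΔS = +0.47 psu (deep − shallow).
Δρ/ρ₀ = −αΔT + βΔS = 1.21 × 10⁻⁴ + 3.572 × 10⁻⁴ = 4.782 × 10⁻⁴, so Δρ ≈ 0.4906 kg m⁻³.
N² = (g/ρ₀)·Δρ/Δz = g·(Δρ/ρ₀)/Δz = 9.81 × 4.782 × 10⁻⁴ / 42 = 1.1169 × 10⁻⁴ s⁻².
N = √(1.1169 × 10⁻⁴) = 0.010568 rad s⁻¹ → T = 2π/N = 594.55 s = 9.9092 min ≈ 9.91 min.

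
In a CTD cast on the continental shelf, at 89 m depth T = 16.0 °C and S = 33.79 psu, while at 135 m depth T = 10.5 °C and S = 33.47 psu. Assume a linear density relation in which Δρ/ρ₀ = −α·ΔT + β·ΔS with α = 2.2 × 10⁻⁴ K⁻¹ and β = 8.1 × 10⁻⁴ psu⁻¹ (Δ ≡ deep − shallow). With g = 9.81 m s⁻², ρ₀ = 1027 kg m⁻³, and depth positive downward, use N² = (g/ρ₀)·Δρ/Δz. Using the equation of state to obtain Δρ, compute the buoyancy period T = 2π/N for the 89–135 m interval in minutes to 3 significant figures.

ΔT = -5.5 K, ΔS = -0.32 psu (deep − shallow).
Δρ/ρ₀ = −αΔT + βΔS = 1.21 × 10⁻³ − 2.592 × 10⁻⁴ = 9.508 × 10⁻⁴, so Δρ ≈ 0.9765 kg m⁻³.
N² = (g/ρ₀)·Δρ/Δz = g·(Δρ/ρ₀)/Δz = 9.81 × 9.508 × 10⁻⁴ / 46 = 2.0277 × 10⁻⁴ s⁻².
N = √(2.0277 × 10⁻⁴) = 0.014240 rad s⁻¹ → T = 2π/N = 441.23 s = 7.3538 min ≈ 7.35 min.

7.35 min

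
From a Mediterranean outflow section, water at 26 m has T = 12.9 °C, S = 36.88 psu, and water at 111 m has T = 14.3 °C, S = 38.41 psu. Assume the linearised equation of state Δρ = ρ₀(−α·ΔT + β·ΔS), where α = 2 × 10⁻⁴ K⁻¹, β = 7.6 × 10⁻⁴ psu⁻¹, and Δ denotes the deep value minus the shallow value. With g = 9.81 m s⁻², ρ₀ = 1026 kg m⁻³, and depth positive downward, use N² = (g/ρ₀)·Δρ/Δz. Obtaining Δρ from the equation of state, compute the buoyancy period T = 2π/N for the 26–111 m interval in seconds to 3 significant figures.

ΔT = +1.4 K, ΔS = +1.53 psu (deep − shallow).
Δρ/ρ₀ = −αΔT + βΔS = -2.80 × 10⁻⁴ + 1.1628 × 10⁻³ = 8.828 × 10⁻⁴, so Δρ ≈ 0.9058 kg m⁻³.
N² = (g/ρ₀)·Δρ/Δz = g·(Δρ/ρ₀)/Δz = 9.81 × 8.828 × 10⁻⁴ / 85 = 1.0189 × 10⁻⁴ s⁻².
N = √(1.0189 × 10⁻⁴) = 0.010094 rad s⁻¹ → T = 2π/N = 622.47 s ≈ 622 s.

622 s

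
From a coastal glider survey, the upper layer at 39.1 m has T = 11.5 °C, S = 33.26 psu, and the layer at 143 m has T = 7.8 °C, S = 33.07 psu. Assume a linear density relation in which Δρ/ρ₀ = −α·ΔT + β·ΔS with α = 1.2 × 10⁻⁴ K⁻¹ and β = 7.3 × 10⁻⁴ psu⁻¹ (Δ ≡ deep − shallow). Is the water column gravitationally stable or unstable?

ΔT = 7.8 − 11.5 = -3.7 K and ΔS = 33.07 − 33.26 = -0.19 psu (deep − shallow).
−αΔT = 4.44 × 10⁻⁴; βΔS = -1.387 × 10⁻⁴; sum Δρ/ρ₀ = 3.053 × 10⁻⁴.
Δρ/ρ₀ > 0, so Δρ > 0: deeper water is denser → statically stable.

stable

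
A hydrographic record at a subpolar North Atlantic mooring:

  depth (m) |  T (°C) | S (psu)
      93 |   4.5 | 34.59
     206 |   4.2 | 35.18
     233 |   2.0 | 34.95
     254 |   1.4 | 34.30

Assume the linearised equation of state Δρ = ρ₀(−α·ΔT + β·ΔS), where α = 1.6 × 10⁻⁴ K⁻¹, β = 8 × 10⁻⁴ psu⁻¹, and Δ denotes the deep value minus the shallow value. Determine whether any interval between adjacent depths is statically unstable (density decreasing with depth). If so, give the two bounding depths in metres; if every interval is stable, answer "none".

Evaluate Δρ/ρ₀ = −αΔT + βΔS across each adjacent pair:
  93–206 m: −αΔT+βΔS = −(1.6 × 10⁻⁴)(-0.3)+(8 × 10⁻⁴)(+0.59) = 5.2 × 10⁻⁴ → stable
  206–233 m: −αΔT+βΔS = −(1.6 × 10⁻⁴)(-2.2)+(8 × 10⁻⁴)(-0.23) = 1.7 × 10⁻⁴ → stable
  233–254 m: −αΔT+βΔS = −(1.6 × 10⁻⁴)(-0.6)+(8 × 10⁻⁴)(-0.65) = -4.2 × 10⁻⁴ → UNSTABLE
The 233–254 m interval has Δρ < 0: lighter water underlies denser water.

233–254 m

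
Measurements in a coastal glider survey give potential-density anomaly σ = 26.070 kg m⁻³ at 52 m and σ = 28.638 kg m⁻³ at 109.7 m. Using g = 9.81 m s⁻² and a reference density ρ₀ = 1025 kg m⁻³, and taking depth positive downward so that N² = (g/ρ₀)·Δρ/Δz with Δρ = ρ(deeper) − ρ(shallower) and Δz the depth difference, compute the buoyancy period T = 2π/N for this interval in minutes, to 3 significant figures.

Δρ = 1028.638 − 1026.070 = 2.568 kg m⁻³ over Δz = 109.7 − 52 = 57.7 m.
N² = (9.81/1025) × (2.568/57.7) = 4.2596 × 10⁻⁴ s⁻².
N = √(4.2596 × 10⁻⁴) = 0.020639 rad s⁻¹, so T = 2π/N = 304.43 s = 5.0738 min ≈ 5.07 min.

5.07 min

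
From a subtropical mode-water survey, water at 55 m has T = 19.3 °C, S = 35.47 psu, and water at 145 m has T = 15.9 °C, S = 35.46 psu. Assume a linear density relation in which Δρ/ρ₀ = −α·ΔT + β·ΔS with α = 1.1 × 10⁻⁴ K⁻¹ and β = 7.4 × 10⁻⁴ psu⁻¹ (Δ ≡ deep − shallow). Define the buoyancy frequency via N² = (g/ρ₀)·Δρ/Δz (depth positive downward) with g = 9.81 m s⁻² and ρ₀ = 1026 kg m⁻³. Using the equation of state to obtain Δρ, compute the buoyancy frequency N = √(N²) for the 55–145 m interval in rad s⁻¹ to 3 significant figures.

ΔT = -3.4 K, ΔS = -0.01 psu (deep − shallow).
Δρ/ρ₀ = −αΔT + βΔS = 3.74 × 10⁻⁴ − 7.40 × 10⁻⁶ = 3.666 × 10⁻⁴, so Δρ ≈ 0.3761 kg m⁻³.
N² = (g/ρ₀)·Δρ/Δz = g·(Δρ/ρ₀)/Δz = 9.81 × 3.666 × 10⁻⁴ / 90 = 3.9959 × 10⁻⁵ s⁻².
N = √(3.9959 × 10⁻⁵) = 6.3213 × 10⁻³ rad s⁻¹ ≈ 6.32 × 10⁻³ rad s⁻¹.

6.32 × 10⁻³ rad s⁻¹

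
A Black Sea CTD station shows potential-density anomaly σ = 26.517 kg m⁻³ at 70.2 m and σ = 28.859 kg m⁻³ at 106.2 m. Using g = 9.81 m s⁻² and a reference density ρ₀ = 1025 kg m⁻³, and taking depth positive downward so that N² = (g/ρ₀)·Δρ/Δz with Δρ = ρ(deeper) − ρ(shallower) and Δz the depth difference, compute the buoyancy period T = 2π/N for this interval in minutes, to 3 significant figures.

4.20 min

Δρ = 1028.859 − 1026.517 = 2.342 kg m⁻³ over Δz = 106.2 − 70.2 = 36 m.
N² = (9.81/1025) × (2.342/36) = 6.2263 × 10⁻⁴ s⁻².
N = √(6.2263 × 10⁻⁴) = 0.024953 rad s⁻¹, so T = 2π/N = 251.80 s = 4.1967 min ≈ 4.20 min.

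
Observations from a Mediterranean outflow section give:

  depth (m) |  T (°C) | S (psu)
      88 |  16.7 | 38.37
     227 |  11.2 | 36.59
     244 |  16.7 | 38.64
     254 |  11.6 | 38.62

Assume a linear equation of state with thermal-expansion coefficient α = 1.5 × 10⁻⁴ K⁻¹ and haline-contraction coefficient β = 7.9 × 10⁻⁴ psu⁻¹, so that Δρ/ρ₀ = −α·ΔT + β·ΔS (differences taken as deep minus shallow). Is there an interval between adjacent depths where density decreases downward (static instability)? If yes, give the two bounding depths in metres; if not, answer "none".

Evaluate Δρ/ρ₀ = −αΔT + βΔS across each adjacent pair:
  88–227 m: −αΔT+βΔS = −(1.5 × 10⁻⁴)(-5.5)+(7.9 × 10⁻⁴)(-1.78) = -5.8 × 10⁻⁴ → UNSTABLE
  227–244 m: −αΔT+βΔS = −(1.5 × 10⁻⁴)(+5.5)+(7.9 × 10⁻⁴)(+2.05) = 7.9 × 10⁻⁴ → stable
  244–254 m: −αΔT+βΔS = −(1.5 × 10⁻⁴)(-5.1)+(7.9 × 10⁻⁴)(-0.02) = 7.5 × 10⁻⁴ → stable
The 88–227 m interval has Δρ < 0: lighter water underlies denser water.

88–227 m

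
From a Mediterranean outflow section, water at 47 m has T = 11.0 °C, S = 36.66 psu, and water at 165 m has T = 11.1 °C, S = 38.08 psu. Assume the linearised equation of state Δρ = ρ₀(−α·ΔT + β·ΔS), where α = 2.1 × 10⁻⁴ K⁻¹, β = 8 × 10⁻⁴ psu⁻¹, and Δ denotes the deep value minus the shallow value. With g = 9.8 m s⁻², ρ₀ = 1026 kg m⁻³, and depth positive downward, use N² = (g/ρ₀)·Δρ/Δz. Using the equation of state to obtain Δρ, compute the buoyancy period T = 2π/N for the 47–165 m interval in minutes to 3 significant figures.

ΔT = +0.1 K, ΔS = +1.42 psu (deep − shallow).
Δρ/ρ₀ = −αΔT + βΔS = -2.10 × 10⁻⁵ + 1.136 × 10⁻³ = 1.115 × 10⁻³, so Δρ ≈ 1.144 kg m⁻³.
N² = (g/ρ₀)·Δρ/Δz = g·(Δρ/ρ₀)/Δz = 9.8 × 1.115 × 10⁻³ / 118 = 9.2602 × 10⁻⁵ s⁻².
N = √(9.2602 × 10⁻⁵) = 9.6230 × 10⁻³ rad s⁻¹ → T = 2π/N = 652.93 s = 10.882 min ≈ 10.9 min.

10.9 min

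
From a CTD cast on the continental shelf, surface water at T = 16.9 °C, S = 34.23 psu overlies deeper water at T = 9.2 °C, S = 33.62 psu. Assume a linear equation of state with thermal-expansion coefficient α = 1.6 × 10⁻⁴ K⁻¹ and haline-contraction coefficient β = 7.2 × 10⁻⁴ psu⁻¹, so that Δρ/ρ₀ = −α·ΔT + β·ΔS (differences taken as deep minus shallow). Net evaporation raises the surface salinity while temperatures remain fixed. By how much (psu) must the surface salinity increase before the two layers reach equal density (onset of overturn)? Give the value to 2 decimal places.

1.10 psu

Neutral buoyancy requires −α(T_deep − T_surf) + β(S_deep − S_surf′) = 0.
S_surf′ = S_deep − (α/β)·ΔT = 33.62 − (1.6 × 10⁻⁴/7.2 × 10⁻⁴)·(-7.7) = 35.3311 psu.
Increase required: 35.3311 − 34.23 = 1.1011 psu.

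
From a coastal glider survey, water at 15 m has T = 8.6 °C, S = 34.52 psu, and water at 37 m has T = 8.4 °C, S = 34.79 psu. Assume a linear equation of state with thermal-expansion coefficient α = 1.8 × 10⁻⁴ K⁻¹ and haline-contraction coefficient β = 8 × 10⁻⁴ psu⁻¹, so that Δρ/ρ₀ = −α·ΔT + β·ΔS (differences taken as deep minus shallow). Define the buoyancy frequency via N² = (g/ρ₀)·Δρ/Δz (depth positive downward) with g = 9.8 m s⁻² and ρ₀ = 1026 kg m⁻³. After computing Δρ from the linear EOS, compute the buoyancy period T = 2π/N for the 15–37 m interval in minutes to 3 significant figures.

ΔT = -0.2 K, ΔS = +0.27 psu (deep − shallow).
Δρ/ρ₀ = −αΔT + βΔS = 3.60 × 10⁻⁵ + 2.16 × 10⁻⁴ = 2.52 × 10⁻⁴, so Δρ ≈ 0.2586 kg m⁻³.
N² = (g/ρ₀)·Δρ/Δz = g·(Δρ/ρ₀)/Δz = 9.8 × 2.52 × 10⁻⁴ / 22 = 1.1225 × 10⁻⁴ s⁻².
N = √(1.1225 × 10⁻⁴) = 0.010595 rad s⁻¹ → T = 2π/N = 593.03 s = 9.8838 min ≈ 9.88 min.

9.88 min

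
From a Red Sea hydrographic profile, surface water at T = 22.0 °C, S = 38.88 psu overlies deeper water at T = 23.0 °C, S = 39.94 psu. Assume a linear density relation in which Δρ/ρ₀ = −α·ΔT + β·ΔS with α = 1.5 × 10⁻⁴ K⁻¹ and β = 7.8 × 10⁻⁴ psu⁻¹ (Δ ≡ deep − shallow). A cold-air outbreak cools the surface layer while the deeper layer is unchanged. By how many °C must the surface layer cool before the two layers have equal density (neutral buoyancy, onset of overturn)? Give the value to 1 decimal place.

4.5 °C

Neutral buoyancy requires Δρ = 0, i.e. −α(T_deep − T_surf′) + β(S_deep − S_surf) = 0.
T_surf′ = T_deep − (β/α)·ΔS = 23.0 − (7.8 × 10⁻⁴/1.5 × 10⁻⁴)·(+1.06) = 17.488 °C.
Cooling required: 22.0 − (17.488) = 4.512 °C.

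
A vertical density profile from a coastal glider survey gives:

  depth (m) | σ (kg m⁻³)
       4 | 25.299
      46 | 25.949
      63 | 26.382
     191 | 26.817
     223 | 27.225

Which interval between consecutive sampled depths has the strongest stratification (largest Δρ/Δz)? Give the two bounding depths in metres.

46–63 m

Compute the density gradient over each adjacent pair:
  4–46 m: Δρ/Δz = 0.650/42 = 0.015 kg m⁻⁴
  46–63 m: Δρ/Δz = 0.433/17 = 0.025 kg m⁻⁴
  63–191 m: Δρ/Δz = 0.435/128 = 3.4 × 10⁻³ kg m⁻⁴
  191–223 m: Δρ/Δz = 0.408/32 = 0.013 kg m⁻⁴
The largest gradient is in the 46–63 m interval — the pycnocline.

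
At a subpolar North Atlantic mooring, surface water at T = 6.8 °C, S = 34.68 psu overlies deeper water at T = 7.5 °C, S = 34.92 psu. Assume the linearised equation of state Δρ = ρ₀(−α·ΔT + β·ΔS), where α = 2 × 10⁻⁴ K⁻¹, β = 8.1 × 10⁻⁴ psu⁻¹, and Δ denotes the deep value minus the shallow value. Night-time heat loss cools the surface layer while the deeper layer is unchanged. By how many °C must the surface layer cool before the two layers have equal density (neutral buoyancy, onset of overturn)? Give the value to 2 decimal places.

Neutral buoyancy requires Δρ = 0, i.e. −α(T_deep − T_surf′) + β(S_deep − S_surf) = 0.
T_surf′ = T_deep − (β/α)·ΔS = 7.5 − (8.1 × 10⁻⁴/2 × 10⁻⁴)·(+0.24) = 6.5280 °C.
Cooling required: 6.8 − (6.5280) = 0.2720 °C.

0.27 °C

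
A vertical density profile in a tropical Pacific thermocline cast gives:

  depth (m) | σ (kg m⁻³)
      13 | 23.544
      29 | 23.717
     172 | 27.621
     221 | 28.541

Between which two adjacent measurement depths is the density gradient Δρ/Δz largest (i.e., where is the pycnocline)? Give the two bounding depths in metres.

Compute the density gradient over each adjacent pair:
  13–29 m: Δρ/Δz = 0.173/16 = 0.011 kg m⁻⁴
  29–172 m: Δρ/Δz = 3.904/143 = 0.027 kg m⁻⁴
  172–221 m: Δρ/Δz = 0.920/49 = 0.019 kg m⁻⁴
The largest gradient is in the 29–172 m interval — the pycnocline.

29–172 m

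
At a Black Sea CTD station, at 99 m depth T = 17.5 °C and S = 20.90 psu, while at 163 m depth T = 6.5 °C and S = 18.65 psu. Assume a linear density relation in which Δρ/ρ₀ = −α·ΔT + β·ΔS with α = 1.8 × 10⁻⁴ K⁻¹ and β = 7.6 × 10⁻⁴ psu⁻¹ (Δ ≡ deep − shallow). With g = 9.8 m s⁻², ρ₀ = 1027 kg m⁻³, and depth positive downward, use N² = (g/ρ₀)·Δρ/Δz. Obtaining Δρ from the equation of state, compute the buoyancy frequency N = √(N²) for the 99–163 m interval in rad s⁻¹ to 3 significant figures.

6.43 × 10⁻³ rad s⁻¹

ΔT = -11.0 K, ΔS = -2.25 psu (deep − shallow).
Δρ/ρ₀ = −αΔT + βΔS = 1.98 × 10⁻³ − 1.71 × 10⁻³ = 2.70 × 10⁻⁴, so Δρ ≈ 0.2773 kg m⁻³.
N² = (g/ρ₀)·Δρ/Δz = g·(Δρ/ρ₀)/Δz = 9.8 × 2.70 × 10⁻⁴ / 64 = 4.1344 × 10⁻⁵ s⁻².
N = √(4.1344 × 10⁻⁵) = 6.4299 × 10⁻³ rad s⁻¹ ≈ 6.43 × 10⁻³ rad s⁻¹.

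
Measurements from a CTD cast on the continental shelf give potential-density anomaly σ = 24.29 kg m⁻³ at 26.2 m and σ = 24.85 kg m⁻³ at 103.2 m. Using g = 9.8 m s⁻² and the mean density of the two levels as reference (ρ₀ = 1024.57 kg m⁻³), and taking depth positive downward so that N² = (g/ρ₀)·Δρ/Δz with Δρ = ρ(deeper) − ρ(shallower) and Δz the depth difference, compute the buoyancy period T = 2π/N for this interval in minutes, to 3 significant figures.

12.6 min

Δρ = 1024.85 − 1024.29 = 0.56 kg m⁻³ over Δz = 103.2 − 26.2 = 77 m.
N² = (9.8/1024.57) × (0.56/77) = 6.9564 × 10⁻⁵ s⁻².
N = √(6.9564 × 10⁻⁵) = 8.3405 × 10⁻³ rad s⁻¹, so T = 2π/N = 753.33 s = 12.556 min ≈ 12.6 min.
Since Δρ > 0 the layer is stably stratified.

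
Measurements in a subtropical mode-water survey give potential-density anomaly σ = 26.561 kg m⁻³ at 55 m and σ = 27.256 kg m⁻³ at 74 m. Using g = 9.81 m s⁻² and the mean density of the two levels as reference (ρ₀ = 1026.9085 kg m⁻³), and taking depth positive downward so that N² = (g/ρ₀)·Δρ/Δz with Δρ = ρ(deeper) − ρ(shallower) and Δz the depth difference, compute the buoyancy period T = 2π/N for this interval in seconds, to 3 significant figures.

Δρ = 1027.256 − 1026.561 = 0.695 kg m⁻³ over Δz = 74 − 55 = 19 m.
N² = (9.81/1026.9085) × (0.695/19) = 3.4944 × 10⁻⁴ s⁻².
N = √(3.4944 × 10⁻⁴) = 0.018693 rad s⁻¹, so T = 2π/N = 336.13 s ≈ 336 s.

336 s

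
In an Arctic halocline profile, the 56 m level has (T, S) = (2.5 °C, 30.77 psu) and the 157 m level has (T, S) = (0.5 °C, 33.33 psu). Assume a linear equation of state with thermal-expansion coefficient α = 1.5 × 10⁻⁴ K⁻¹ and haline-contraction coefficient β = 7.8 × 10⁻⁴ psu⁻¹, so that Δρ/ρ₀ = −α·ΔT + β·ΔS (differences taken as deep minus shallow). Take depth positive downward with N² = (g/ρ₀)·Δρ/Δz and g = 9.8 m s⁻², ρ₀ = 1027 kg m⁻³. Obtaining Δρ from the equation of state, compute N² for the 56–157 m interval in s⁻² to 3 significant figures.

ΔT = -2.0 K, ΔS = +2.56 psu (deep − shallow).
Δρ/ρ₀ = −αΔT + βΔS = 3.00 × 10⁻⁴ + 1.9968 × 10⁻³ = 2.2968 × 10⁻³, so Δρ ≈ 2.359 kg m⁻³.
N² = (g/ρ₀)·Δρ/Δz = g·(Δρ/ρ₀)/Δz = 9.8 × 2.2968 × 10⁻³ / 101 = 2.2286 × 10⁻⁴ s⁻² ≈ 2.23 × 10⁻⁴ s⁻².

2.23 × 10⁻⁴ s⁻²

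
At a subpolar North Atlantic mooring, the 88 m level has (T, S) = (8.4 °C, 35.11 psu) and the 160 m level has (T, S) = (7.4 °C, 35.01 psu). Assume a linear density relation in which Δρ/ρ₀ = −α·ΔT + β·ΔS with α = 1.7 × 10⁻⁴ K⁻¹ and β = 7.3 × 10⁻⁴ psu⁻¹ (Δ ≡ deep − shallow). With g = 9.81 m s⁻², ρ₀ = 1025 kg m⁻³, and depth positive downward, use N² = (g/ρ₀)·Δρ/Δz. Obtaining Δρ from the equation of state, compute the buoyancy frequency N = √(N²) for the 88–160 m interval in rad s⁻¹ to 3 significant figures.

3.64 × 10⁻³ rad s⁻¹

ΔT = -1.0 K, ΔS = -0.10 psu (deep − shallow).
Δρ/ρ₀ = −αΔT + βΔS = 1.70 × 10⁻⁴ − 7.30 × 10⁻⁵ = 9.70 × 10⁻⁵, so Δρ ≈ 0.09943 kg m⁻³.
N² = (g/ρ₀)·Δρ/Δz = g·(Δρ/ρ₀)/Δz = 9.81 × 9.70 × 10⁻⁵ / 72 = 1.3216 × 10⁻⁵ s⁻².
N = √(1.3216 × 10⁻⁵) = 3.6354 × 10⁻³ rad s⁻¹ ≈ 3.64 × 10⁻³ rad s⁻¹.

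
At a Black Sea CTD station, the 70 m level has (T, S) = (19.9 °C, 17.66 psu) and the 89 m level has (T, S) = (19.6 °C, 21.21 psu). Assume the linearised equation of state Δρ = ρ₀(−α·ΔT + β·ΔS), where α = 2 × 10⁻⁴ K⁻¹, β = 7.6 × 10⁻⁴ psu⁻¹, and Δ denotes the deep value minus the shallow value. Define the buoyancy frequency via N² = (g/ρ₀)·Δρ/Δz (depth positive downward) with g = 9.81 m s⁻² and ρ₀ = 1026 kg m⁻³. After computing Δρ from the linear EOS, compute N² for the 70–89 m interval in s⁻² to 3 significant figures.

1.42 × 10⁻³ s⁻²

ΔT = -0.3 K, ΔS = +3.55 psu (deep − shallow).
Δρ/ρ₀ = −αΔT + βΔS = 6.00 × 10⁻⁵ + 2.698 × 10⁻³ = 2.758 × 10⁻³, so Δρ ≈ 2.830 kg m⁻³.
N² = (g/ρ₀)·Δρ/Δz = g·(Δρ/ρ₀)/Δz = 9.81 × 2.758 × 10⁻³ / 19 = 1.4240 × 10⁻³ s⁻² ≈ 1.42 × 10⁻³ s⁻².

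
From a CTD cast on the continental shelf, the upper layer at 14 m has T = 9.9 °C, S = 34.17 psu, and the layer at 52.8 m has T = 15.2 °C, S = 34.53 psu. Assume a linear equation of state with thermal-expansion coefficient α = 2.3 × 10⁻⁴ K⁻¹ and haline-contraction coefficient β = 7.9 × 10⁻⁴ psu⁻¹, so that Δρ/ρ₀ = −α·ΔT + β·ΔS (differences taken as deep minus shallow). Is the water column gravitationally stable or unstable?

unstable

ΔT = 15.2 − 9.9 = +5.3 K and ΔS = 34.53 − 34.17 = +0.36 psu (deep − shallow).
−αΔT = -1.219 × 10⁻³; βΔS = 2.844 × 10⁻⁴; sum Δρ/ρ₀ = -9.346 × 10⁻⁴.
Δρ/ρ₀ < 0, so Δρ < 0: deeper water is lighter → statically unstable; the column would overturn.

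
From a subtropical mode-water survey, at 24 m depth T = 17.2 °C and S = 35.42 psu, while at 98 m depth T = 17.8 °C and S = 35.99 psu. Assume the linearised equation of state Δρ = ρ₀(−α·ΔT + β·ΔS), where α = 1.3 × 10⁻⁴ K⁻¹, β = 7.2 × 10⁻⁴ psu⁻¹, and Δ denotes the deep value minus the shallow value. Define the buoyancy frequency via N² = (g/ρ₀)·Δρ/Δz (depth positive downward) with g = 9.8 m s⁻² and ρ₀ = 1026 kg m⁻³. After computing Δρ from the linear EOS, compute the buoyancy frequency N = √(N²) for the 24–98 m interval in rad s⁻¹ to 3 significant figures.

ΔT = +0.6 K, ΔS = +0.57 psu (deep − shallow).
Δρ/ρ₀ = −αΔT + βΔS = -7.80 × 10⁻⁵ + 4.104 × 10⁻⁴ = 3.324 × 10⁻⁴, so Δρ ≈ 0.3410 kg m⁻³.
N² = (g/ρ₀)·Δρ/Δz = g·(Δρ/ρ₀)/Δz = 9.8 × 3.324 × 10⁻⁴ / 74 = 4.4021 × 10⁻⁵ s⁻².
N = √(4.4021 × 10⁻⁵) = 6.6348 × 10⁻³ rad s⁻¹ ≈ 6.63 × 10⁻³ rad s⁻¹.

6.63 × 10⁻³ rad s⁻¹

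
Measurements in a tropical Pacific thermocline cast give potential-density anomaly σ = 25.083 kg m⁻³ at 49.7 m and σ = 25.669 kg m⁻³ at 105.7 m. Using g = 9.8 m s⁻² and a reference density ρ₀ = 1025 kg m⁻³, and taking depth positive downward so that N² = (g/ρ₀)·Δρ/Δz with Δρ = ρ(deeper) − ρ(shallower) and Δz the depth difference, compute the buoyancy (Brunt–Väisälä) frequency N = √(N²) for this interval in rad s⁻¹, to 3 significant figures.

0.0100 rad s⁻¹

Δρ = 1025.669 − 1025.083 = 0.586 kg m⁻³ over Δz = 105.7 − 49.7 = 56 m.
N² = (9.8/1025) × (0.586/56) = 1.0005 × 10⁻⁴ s⁻².
N = √(1.0005 × 10⁻⁴) = 0.010002 rad s⁻¹ ≈ 0.0100 rad s⁻¹.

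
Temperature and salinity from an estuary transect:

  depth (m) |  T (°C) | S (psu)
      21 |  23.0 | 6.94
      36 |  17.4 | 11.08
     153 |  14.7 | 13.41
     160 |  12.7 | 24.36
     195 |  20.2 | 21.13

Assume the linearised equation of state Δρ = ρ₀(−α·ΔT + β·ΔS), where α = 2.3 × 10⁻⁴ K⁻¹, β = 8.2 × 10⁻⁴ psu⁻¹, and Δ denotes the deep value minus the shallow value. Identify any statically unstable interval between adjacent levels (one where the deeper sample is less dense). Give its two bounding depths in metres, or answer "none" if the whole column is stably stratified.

160–195 m

Evaluate Δρ/ρ₀ = −αΔT + βΔS across each adjacent pair:
  21–36 m: −αΔT+βΔS = −(2.3 × 10⁻⁴)(-5.6)+(8.2 × 10⁻⁴)(+4.14) = 4.7 × 10⁻³ → stable
  36–153 m: −αΔT+βΔS = −(2.3 × 10⁻⁴)(-2.7)+(8.2 × 10⁻⁴)(+2.33) = 2.5 × 10⁻³ → stable
  153–160 m: −αΔT+βΔS = −(2.3 × 10⁻⁴)(-2.0)+(8.2 × 10⁻⁴)(+10.95) = 9.4 × 10⁻³ → stable
  160–195 m: −αΔT+βΔS = −(2.3 × 10⁻⁴)(+7.5)+(8.2 × 10⁻⁴)(-3.23) = -4.4 × 10⁻³ → UNSTABLE
The 160–195 m interval has Δρ < 0: lighter water underlies denser water.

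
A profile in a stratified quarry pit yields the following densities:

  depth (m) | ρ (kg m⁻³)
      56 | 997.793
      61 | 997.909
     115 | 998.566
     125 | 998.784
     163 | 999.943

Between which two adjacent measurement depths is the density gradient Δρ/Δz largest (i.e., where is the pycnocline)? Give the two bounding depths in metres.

Compute the density gradient over each adjacent pair:
  56–61 m: Δρ/Δz = 0.116/5 = 0.023 kg m⁻⁴
  61–115 m: Δρ/Δz = 0.657/54 = 0.012 kg m⁻⁴
  115–125 m: Δρ/Δz = 0.218/10 = 0.022 kg m⁻⁴
  125–163 m: Δρ/Δz = 1.159/38 = 0.030 kg m⁻⁴
The largest gradient is in the 125–163 m interval — the pycnocline.

125–163 m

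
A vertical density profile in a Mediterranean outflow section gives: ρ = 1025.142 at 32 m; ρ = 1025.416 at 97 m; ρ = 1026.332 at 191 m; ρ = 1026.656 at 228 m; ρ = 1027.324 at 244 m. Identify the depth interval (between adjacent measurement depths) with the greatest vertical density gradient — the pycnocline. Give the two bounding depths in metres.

Compute the density gradient over each adjacent pair:
  32–97 m: Δρ/Δz = 0.274/65 = 4.2 × 10⁻³ kg m⁻⁴
  97–191 m: Δρ/Δz = 0.916/94 = 9.7 × 10⁻³ kg m⁻⁴
  191–228 m: Δρ/Δz = 0.324/37 = 8.8 × 10⁻³ kg m⁻⁴
  228–244 m: Δρ/Δz = 0.668/16 = 0.042 kg m⁻⁴
The largest gradient is in the 228–244 m interval — the pycnocline.

228–244 m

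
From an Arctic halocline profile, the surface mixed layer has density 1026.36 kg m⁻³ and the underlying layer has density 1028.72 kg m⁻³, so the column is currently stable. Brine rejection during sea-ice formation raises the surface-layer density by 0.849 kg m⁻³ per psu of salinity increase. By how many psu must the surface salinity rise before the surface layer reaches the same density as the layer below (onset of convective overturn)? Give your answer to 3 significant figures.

Density deficit of the surface layer: 1028.72 − 1026.36 = 2.36 kg m⁻³.
Required change = 2.36 / 0.849 = 2.78 psu.

2.78 psu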